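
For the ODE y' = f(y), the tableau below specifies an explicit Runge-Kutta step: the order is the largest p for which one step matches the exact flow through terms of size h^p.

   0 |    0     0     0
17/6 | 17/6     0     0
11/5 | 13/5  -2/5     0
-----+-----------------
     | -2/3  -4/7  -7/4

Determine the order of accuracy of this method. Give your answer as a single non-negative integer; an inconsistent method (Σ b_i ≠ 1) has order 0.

b = (-2/3, -4/7, -7/4)
c = (0, 17/6, 11/5)
Ac = (0, 0, -17/15)
Σ b_i: (-2/3)·1 + (-4/7)·1 + (-7/4)·1 = -251/84 ≠ 1 ⇒ order 0.

0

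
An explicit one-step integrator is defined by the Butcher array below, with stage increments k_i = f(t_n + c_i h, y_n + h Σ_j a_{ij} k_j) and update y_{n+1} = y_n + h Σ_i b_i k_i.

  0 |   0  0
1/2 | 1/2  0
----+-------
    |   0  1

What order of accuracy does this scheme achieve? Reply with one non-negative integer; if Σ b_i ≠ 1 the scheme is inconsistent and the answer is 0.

2

b = (0, 1)
c = (0, 1/2)
Σ b_i: 1·1 = 1 ✓
b·c: 1·1/2 = 1/2 ✓; 2 stages ⇒ order 2.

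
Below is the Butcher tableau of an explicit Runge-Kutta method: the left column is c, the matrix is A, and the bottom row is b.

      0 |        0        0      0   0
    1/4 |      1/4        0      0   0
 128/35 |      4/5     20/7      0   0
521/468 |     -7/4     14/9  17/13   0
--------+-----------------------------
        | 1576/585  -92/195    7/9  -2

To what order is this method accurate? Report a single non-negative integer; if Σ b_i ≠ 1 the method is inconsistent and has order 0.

2

b = (1576/585, -92/195, 7/9, -2)
c = (0, 1/4, 128/35, 521/468)
Ac = (0, 0, 5/7, 42353/8190)
Σ b_i: 1576/585·1 + (-92/195)·1 + 7/9·1 + (-2)·1 = 1 ✓
b·c: (-92/195)·1/4 + 7/9·128/35 + (-2)·521/468 = 1/2 ✓
b·c²: (-92/195)·1/16 + 7/9·16384/1225 + (-2)·271441/219024 = 151293227/19164600 ≠ 1/3 ⇒ order 2.
b·Ac: 7/9·5/7 + (-2)·42353/8190 = -40078/4095 ≠ 1/6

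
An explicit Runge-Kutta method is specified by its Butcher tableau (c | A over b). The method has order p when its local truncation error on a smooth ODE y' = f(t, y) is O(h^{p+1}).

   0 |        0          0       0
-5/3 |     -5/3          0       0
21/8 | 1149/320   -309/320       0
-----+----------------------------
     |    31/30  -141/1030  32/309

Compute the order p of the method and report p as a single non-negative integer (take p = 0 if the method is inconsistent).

b = (31/30, -141/1030, 32/309)
c = (0, -5/3, 21/8)
Ac = (0, 0, 103/64)
Σ b_i: 31/30·1 + (-141/1030)·1 + 32/309·1 = 1 ✓
b·c: (-141/1030)·(-5/3) + 32/309·21/8 = 1/2 ✓
b·c²: (-141/1030)·25/9 + 32/309·441/64 = 1/3 ✓
b·Ac: 32/309·103/64 = 1/6 ✓; 3 stages ⇒ order 3.

3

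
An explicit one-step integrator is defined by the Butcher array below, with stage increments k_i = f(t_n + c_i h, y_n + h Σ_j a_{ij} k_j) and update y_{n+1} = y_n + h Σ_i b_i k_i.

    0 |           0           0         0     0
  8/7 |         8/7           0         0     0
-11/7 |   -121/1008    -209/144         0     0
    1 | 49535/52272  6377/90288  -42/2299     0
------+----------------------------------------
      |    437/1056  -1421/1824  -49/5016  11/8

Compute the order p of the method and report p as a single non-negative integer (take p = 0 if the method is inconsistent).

4

b = (437/1056, -1421/1824, -49/5016, 11/8)
c = (0, 8/7, -11/7, 1)
Ac = (0, 0, -209/126, 65/594)
Σ b_i: 437/1056·1 + (-1421/1824)·1 + (-49/5016)·1 + 11/8·1 = 1 ✓
b·c: (-1421/1824)·8/7 + (-49/5016)·(-11/7) + 11/8·1 = 1/2 ✓
b·c²: (-1421/1824)·64/49 + (-49/5016)·121/49 + 11/8·1 = 1/3 ✓
b·Ac: (-49/5016)·(-209/126) + 11/8·65/594 = 1/6 ✓
b·c³: (-1421/1824)·512/343 + (-49/5016)·(-1331/343) + 11/8·1 = 1/4 ✓
b·(c∘Ac): (-49/5016)·2299/882 + 11/8·65/594 = 1/8 ✓
b·Ac²: (-49/5016)·(-836/441) + 11/8·14/297 = 1/12 ✓
b·A²c: 11/8·1/33 = 1/24 ✓; 4 stages ⇒ order 4.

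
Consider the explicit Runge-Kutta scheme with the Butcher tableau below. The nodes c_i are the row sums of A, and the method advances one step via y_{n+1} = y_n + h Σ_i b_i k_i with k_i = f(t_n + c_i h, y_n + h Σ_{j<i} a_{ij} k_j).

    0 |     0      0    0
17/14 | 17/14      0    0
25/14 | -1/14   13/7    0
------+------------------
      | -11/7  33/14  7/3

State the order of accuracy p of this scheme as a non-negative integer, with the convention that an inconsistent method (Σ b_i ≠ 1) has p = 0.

0

b = (-11/7, 33/14, 7/3)
c = (0, 17/14, 25/14)
Ac = (0, 0, 221/98)
Σ b_i: (-11/7)·1 + 33/14·1 + 7/3·1 = 131/42 ≠ 1 ⇒ order 0.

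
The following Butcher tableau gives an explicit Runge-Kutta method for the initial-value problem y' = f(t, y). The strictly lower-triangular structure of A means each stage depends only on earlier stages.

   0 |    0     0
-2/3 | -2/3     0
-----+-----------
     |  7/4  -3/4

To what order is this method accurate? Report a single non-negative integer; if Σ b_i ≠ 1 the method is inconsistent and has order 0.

b = (7/4, -3/4)
c = (0, -2/3)
Σ b_i: 7/4·1 + (-3/4)·1 = 1 ✓
b·c: (-3/4)·(-2/3) = 1/2 ✓; 2 stages ⇒ order 2.

2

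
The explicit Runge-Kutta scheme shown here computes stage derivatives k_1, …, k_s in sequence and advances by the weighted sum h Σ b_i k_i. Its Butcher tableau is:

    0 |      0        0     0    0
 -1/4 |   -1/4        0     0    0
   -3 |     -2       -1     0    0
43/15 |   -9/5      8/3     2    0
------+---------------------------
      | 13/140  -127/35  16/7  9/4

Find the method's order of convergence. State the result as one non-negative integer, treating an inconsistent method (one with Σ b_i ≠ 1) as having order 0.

b = (13/140, -127/35, 16/7, 9/4)
c = (0, -1/4, -3, 43/15)
Ac = (0, 0, 1/4, -20/3)
Σ b_i: 13/140·1 + (-127/35)·1 + 16/7·1 + 9/4·1 = 1 ✓
b·c: (-127/35)·(-1/4) + 16/7·(-3) + 9/4·43/15 = 1/2 ✓
b·c²: (-127/35)·1/16 + 16/7·9 + 9/4·1849/225 = 108737/2800 ≠ 1/3 ⇒ order 2.
b·Ac: 16/7·1/4 + 9/4·(-20/3) = -101/7 ≠ 1/6

2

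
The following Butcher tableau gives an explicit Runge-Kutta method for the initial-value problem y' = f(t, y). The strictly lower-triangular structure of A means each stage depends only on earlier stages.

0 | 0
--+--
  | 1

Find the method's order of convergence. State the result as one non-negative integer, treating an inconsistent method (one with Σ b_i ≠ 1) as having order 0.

b = (1)
c = (0)
Σ b_i: 1·1 = 1 ✓; 1 stage ⇒ order 1.

1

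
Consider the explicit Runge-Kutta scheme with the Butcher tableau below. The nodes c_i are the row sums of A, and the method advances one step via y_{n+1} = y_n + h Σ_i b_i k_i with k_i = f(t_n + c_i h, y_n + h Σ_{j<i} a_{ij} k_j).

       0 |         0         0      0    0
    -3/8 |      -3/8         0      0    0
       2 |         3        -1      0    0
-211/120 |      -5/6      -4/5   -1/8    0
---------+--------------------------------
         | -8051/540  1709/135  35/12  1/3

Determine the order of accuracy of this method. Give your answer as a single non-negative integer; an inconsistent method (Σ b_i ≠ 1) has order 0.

2

b = (-8051/540, 1709/135, 35/12, 1/3)
c = (0, -3/8, 2, -211/120)
Ac = (0, 0, 3/8, 1/20)
Σ b_i: (-8051/540)·1 + 1709/135·1 + 35/12·1 + 1/3·1 = 1 ✓
b·c: 1709/135·(-3/8) + 35/12·2 + 1/3·(-211/120) = 1/2 ✓
b·c²: 1709/135·9/64 + 35/12·4 + 1/3·44521/14400 = 312713/21600 ≠ 1/3 ⇒ order 2.
b·Ac: 35/12·3/8 + 1/3·1/20 = 533/480 ≠ 1/6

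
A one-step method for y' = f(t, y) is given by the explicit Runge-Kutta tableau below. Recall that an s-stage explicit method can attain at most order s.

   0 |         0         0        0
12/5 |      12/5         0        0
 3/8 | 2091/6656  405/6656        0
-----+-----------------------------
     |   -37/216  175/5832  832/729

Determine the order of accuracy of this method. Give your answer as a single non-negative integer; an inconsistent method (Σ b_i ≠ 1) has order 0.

b = (-37/216, 175/5832, 832/729)
c = (0, 12/5, 3/8)
Ac = (0, 0, 243/1664)
Σ b_i: (-37/216)·1 + 175/5832·1 + 832/729·1 = 1 ✓
b·c: 175/5832·12/5 + 832/729·3/8 = 1/2 ✓
b·c²: 175/5832·144/25 + 832/729·9/64 = 1/3 ✓
b·Ac: 832/729·243/1664 = 1/6 ✓; 3 stages ⇒ order 3.

3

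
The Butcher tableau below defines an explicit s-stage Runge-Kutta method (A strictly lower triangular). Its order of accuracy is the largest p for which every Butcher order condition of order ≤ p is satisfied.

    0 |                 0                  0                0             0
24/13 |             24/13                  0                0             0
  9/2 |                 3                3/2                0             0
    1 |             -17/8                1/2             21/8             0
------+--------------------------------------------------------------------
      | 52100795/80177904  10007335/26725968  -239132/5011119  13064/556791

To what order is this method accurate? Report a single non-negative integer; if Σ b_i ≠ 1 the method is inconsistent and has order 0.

3

b = (52100795/80177904, 10007335/26725968, -239132/5011119, 13064/556791)
c = (0, 24/13, 9/2, 1)
Ac = (0, 0, 36/13, 2649/208)
Σ b_i: 52100795/80177904·1 + 10007335/26725968·1 + (-239132/5011119)·1 + 13064/556791·1 = 1 ✓
b·c: 10007335/26725968·24/13 + (-239132/5011119)·9/2 + 13064/556791·1 = 1/2 ✓
b·c²: 10007335/26725968·576/169 + (-239132/5011119)·81/4 + 13064/556791·1 = 1/3 ✓
b·Ac: (-239132/5011119)·36/13 + 13064/556791·2649/208 = 1/6 ✓
b·c³: 10007335/26725968·13824/2197 + (-239132/5011119)·729/8 + 13064/556791·1 = -2192615/1113582 ≠ 1/4 ⇒ order 3.
b·(c∘Ac): (-239132/5011119)·162/13 + 13064/556791·2649/208 = -1427645/4825522 ≠ 1/8
b·Ac²: (-239132/5011119)·864/169 + 13064/556791·296685/5408 = 10068203/9651044 ≠ 1/12
b·A²c: 13064/556791·189/26 = 411516/2412761 ≠ 1/24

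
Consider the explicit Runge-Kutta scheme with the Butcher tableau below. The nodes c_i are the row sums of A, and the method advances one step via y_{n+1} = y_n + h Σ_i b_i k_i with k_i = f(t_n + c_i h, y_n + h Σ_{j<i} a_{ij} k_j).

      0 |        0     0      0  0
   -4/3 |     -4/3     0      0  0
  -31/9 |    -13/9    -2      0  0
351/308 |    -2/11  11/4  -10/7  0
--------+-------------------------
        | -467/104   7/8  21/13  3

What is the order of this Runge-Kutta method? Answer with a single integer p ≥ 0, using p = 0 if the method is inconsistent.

1

b = (-467/104, 7/8, 21/13, 3)
c = (0, -4/3, -31/9, 351/308)
Ac = (0, 0, 8/3, 79/63)
Σ b_i: (-467/104)·1 + 7/8·1 + 21/13·1 + 3·1 = 1 ✓
b·c: 7/8·(-4/3) + 21/13·(-31/9) + 3·351/308 = -13261/4004 ≠ 1/2 ⇒ order 1.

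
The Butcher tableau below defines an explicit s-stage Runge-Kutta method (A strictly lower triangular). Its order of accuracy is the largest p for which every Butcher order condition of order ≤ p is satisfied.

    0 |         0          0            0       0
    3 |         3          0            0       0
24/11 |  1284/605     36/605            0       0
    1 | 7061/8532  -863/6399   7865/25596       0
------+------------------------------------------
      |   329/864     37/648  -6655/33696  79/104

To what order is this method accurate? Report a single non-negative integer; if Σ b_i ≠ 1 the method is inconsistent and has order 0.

4

b = (329/864, 37/648, -6655/33696, 79/104)
c = (0, 3, 24/11, 1)
Ac = (0, 0, 108/605, 21/79)
Σ b_i: 329/864·1 + 37/648·1 + (-6655/33696)·1 + 79/104·1 = 1 ✓
b·c: 37/648·3 + (-6655/33696)·24/11 + 79/104·1 = 1/2 ✓
b·c²: 37/648·9 + (-6655/33696)·576/121 + 79/104·1 = 1/3 ✓
b·Ac: (-6655/33696)·108/605 + 79/104·21/79 = 1/6 ✓
b·c³: 37/648·27 + (-6655/33696)·13824/1331 + 79/104·1 = 1/4 ✓
b·(c∘Ac): (-6655/33696)·2592/6655 + 79/104·21/79 = 1/8 ✓
b·Ac²: (-6655/33696)·324/605 + 79/104·59/237 = 1/12 ✓
b·A²c: 79/104·13/237 = 1/24 ✓; 4 stages ⇒ order 4.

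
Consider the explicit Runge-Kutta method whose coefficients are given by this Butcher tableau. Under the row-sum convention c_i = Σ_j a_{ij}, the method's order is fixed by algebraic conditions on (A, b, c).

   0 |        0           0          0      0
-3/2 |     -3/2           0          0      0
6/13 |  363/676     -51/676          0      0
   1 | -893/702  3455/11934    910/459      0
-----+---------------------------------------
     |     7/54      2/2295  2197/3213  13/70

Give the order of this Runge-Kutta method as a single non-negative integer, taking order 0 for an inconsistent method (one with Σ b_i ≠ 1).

4

b = (7/54, 2/2295, 2197/3213, 13/70)
c = (0, -3/2, 6/13, 1)
Ac = (0, 0, 153/1352, 25/52)
Σ b_i: 7/54·1 + 2/2295·1 + 2197/3213·1 + 13/70·1 = 1 ✓
b·c: 2/2295·(-3/2) + 2197/3213·6/13 + 13/70·1 = 1/2 ✓
b·c²: 2/2295·9/4 + 2197/3213·36/169 + 13/70·1 = 1/3 ✓
b·Ac: 2197/3213·153/1352 + 13/70·25/52 = 1/6 ✓
b·c³: 2/2295·(-27/8) + 2197/3213·216/2197 + 13/70·1 = 1/4 ✓
b·(c∘Ac): 2197/3213·459/8788 + 13/70·25/52 = 1/8 ✓
b·Ac²: 2197/3213·(-459/2704) + 13/70·335/312 = 1/12 ✓
b·A²c: 13/70·35/156 = 1/24 ✓; 4 stages ⇒ order 4.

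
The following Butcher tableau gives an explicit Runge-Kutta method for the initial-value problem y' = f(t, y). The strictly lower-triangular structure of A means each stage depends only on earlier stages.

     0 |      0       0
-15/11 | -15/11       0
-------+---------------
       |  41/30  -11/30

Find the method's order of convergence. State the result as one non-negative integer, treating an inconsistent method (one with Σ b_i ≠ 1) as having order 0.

b = (41/30, -11/30)
c = (0, -15/11)
Σ b_i: 41/30·1 + (-11/30)·1 = 1 ✓
b·c: (-11/30)·(-15/11) = 1/2 ✓; 2 stages ⇒ order 2.

2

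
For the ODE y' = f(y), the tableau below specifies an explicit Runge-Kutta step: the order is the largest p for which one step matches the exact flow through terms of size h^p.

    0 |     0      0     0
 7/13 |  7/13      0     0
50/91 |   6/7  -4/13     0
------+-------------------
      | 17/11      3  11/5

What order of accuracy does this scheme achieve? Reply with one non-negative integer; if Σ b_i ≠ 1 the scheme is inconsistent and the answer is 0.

b = (17/11, 3, 11/5)
c = (0, 7/13, 50/91)
Ac = (0, 0, -28/169)
Σ b_i: 17/11·1 + 3·1 + 11/5·1 = 371/55 ≠ 1 ⇒ order 0.

0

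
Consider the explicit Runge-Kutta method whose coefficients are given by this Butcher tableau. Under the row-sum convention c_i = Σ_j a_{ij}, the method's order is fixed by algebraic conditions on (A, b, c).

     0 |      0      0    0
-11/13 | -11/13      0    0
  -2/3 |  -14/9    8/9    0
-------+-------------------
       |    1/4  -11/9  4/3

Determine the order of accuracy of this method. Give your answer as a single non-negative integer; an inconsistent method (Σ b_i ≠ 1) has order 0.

0

b = (1/4, -11/9, 4/3)
c = (0, -11/13, -2/3)
Ac = (0, 0, -88/117)
Σ b_i: 1/4·1 + (-11/9)·1 + 4/3·1 = 13/36 ≠ 1 ⇒ order 0.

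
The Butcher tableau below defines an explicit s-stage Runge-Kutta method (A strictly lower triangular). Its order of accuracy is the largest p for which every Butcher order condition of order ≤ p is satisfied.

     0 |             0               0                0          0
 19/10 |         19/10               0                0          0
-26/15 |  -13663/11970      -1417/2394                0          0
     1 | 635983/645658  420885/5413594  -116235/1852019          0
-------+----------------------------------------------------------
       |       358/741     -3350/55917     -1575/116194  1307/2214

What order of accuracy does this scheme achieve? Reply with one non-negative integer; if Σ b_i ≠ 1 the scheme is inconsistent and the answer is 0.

4

b = (358/741, -3350/55917, -1575/116194, 1307/2214)
c = (0, 19/10, -26/15, 1)
Ac = (0, 0, -1417/1260, 1341/5228)
Σ b_i: 358/741·1 + (-3350/55917)·1 + (-1575/116194)·1 + 1307/2214·1 = 1 ✓
b·c: (-3350/55917)·19/10 + (-1575/116194)·(-26/15) + 1307/2214·1 = 1/2 ✓
b·c²: (-3350/55917)·361/100 + (-1575/116194)·676/225 + 1307/2214·1 = 1/3 ✓
b·Ac: (-1575/116194)·(-1417/1260) + 1307/2214·1341/5228 = 1/6 ✓
b·c³: (-3350/55917)·6859/1000 + (-1575/116194)·(-17576/3375) + 1307/2214·1 = 1/4 ✓
b·(c∘Ac): (-1575/116194)·18421/9450 + 1307/2214·1341/5228 = 1/8 ✓
b·Ac²: (-1575/116194)·(-26923/12600) + 1307/2214·963/10456 = 1/12 ✓
b·A²c: 1307/2214·369/5228 = 1/24 ✓; 4 stages ⇒ order 4.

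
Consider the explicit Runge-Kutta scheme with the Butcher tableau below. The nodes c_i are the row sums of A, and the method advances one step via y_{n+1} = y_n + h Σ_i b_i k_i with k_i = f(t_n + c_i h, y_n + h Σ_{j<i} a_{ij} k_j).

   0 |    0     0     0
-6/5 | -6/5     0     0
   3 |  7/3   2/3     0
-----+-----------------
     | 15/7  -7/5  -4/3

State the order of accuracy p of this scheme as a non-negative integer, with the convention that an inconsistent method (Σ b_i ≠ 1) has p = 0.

b = (15/7, -7/5, -4/3)
c = (0, -6/5, 3)
Ac = (0, 0, -4/5)
Σ b_i: 15/7·1 + (-7/5)·1 + (-4/3)·1 = -62/105 ≠ 1 ⇒ order 0.

0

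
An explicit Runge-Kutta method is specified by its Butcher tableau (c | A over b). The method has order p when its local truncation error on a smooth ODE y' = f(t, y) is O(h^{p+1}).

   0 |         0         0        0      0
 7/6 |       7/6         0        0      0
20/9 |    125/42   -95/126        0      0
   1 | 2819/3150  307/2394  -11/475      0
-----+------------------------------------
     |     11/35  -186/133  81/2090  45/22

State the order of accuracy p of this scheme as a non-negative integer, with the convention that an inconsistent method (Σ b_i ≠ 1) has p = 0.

b = (11/35, -186/133, 81/2090, 45/22)
c = (0, 7/6, 20/9, 1)
Ac = (0, 0, -95/108, 53/540)
Σ b_i: 11/35·1 + (-186/133)·1 + 81/2090·1 + 45/22·1 = 1 ✓
b·c: (-186/133)·7/6 + 81/2090·20/9 + 45/22·1 = 1/2 ✓
b·c²: (-186/133)·49/36 + 81/2090·400/81 + 45/22·1 = 1/3 ✓
b·Ac: 81/2090·(-95/108) + 45/22·53/540 = 1/6 ✓
b·c³: (-186/133)·343/216 + 81/2090·8000/729 + 45/22·1 = 1/4 ✓
b·(c∘Ac): 81/2090·(-475/243) + 45/22·53/540 = 1/8 ✓
b·Ac²: 81/2090·(-665/648) + 45/22·13/216 = 1/12 ✓
b·A²c: 45/22·11/540 = 1/24 ✓; 4 stages ⇒ order 4.

4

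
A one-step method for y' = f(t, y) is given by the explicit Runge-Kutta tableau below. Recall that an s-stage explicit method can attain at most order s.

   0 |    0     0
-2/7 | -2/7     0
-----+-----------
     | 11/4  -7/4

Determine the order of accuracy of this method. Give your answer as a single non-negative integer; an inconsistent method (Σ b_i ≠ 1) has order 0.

2

b = (11/4, -7/4)
c = (0, -2/7)
Σ b_i: 11/4·1 + (-7/4)·1 = 1 ✓
b·c: (-7/4)·(-2/7) = 1/2 ✓; 2 stages ⇒ order 2.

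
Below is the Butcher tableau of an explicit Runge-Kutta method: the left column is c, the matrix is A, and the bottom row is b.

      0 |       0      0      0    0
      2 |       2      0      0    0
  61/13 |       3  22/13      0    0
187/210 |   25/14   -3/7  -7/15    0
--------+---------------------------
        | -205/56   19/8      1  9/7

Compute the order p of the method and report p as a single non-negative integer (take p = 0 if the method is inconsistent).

b = (-205/56, 19/8, 1, 9/7)
c = (0, 2, 61/13, 187/210)
Ac = (0, 0, 44/13, -4159/1365)
Σ b_i: (-205/56)·1 + 19/8·1 + 1·1 + 9/7·1 = 1 ✓
b·c: 19/8·2 + 1·61/13 + 9/7·187/210 = 134881/12740 ≠ 1/2 ⇒ order 1.

1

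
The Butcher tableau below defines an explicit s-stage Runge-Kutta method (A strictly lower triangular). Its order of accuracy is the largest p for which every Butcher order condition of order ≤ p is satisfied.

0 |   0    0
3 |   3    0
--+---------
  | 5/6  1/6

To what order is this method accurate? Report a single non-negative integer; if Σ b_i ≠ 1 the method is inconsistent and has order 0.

b = (5/6, 1/6)
c = (0, 3)
Σ b_i: 5/6·1 + 1/6·1 = 1 ✓
b·c: 1/6·3 = 1/2 ✓; 2 stages ⇒ order 2.

2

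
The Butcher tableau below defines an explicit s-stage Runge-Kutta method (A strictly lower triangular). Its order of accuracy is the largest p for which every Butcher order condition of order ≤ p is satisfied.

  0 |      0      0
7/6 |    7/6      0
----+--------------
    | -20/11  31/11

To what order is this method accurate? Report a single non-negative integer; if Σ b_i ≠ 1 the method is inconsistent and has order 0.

1

b = (-20/11, 31/11)
c = (0, 7/6)
Σ b_i: (-20/11)·1 + 31/11·1 = 1 ✓
b·c: 31/11·7/6 = 217/66 ≠ 1/2 ⇒ order 1.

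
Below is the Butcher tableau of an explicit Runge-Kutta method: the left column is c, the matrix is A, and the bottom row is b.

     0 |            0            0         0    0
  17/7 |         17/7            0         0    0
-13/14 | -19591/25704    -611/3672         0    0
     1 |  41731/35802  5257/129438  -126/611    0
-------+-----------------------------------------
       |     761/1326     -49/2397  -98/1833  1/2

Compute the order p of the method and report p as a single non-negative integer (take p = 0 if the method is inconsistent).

4

b = (761/1326, -49/2397, -98/1833, 1/2)
c = (0, 17/7, -13/14, 1)
Ac = (0, 0, -611/1512, 47/162)
Σ b_i: 761/1326·1 + (-49/2397)·1 + (-98/1833)·1 + 1/2·1 = 1 ✓
b·c: (-49/2397)·17/7 + (-98/1833)·(-13/14) + 1/2·1 = 1/2 ✓
b·c²: (-49/2397)·289/49 + (-98/1833)·169/196 + 1/2·1 = 1/3 ✓
b·Ac: (-98/1833)·(-611/1512) + 1/2·47/162 = 1/6 ✓
b·c³: (-49/2397)·4913/343 + (-98/1833)·(-2197/2744) + 1/2·1 = 1/4 ✓
b·(c∘Ac): (-98/1833)·7943/21168 + 1/2·47/162 = 1/8 ✓
b·Ac²: (-98/1833)·(-10387/10584) + 1/2·5/81 = 1/12 ✓
b·A²c: 1/2·1/12 = 1/24 ✓; 4 stages ⇒ order 4.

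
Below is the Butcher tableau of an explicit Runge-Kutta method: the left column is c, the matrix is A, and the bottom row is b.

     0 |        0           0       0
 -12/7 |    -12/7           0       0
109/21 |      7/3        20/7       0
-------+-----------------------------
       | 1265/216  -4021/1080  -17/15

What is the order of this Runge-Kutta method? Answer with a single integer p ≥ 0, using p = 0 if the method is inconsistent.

2

b = (1265/216, -4021/1080, -17/15)
c = (0, -12/7, 109/21)
Ac = (0, 0, -240/49)
Σ b_i: 1265/216·1 + (-4021/1080)·1 + (-17/15)·1 = 1 ✓
b·c: (-4021/1080)·(-12/7) + (-17/15)·109/21 = 1/2 ✓
b·c²: (-4021/1080)·144/49 + (-17/15)·11881/441 = -54871/1323 ≠ 1/3 ⇒ order 2.
b·Ac: (-17/15)·(-240/49) = 272/49 ≠ 1/6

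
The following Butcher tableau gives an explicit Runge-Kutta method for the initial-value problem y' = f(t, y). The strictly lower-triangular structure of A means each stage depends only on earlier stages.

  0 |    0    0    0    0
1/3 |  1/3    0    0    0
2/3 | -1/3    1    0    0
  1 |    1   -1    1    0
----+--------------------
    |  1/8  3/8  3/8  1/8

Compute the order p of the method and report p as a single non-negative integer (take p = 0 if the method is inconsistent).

4

b = (1/8, 3/8, 3/8, 1/8)
c = (0, 1/3, 2/3, 1)
Ac = (0, 0, 1/3, 1/3)
Σ b_i: 1/8·1 + 3/8·1 + 3/8·1 + 1/8·1 = 1 ✓
b·c: 3/8·1/3 + 3/8·2/3 + 1/8·1 = 1/2 ✓
b·c²: 3/8·1/9 + 3/8·4/9 + 1/8·1 = 1/3 ✓
b·Ac: 3/8·1/3 + 1/8·1/3 = 1/6 ✓
b·c³: 3/8·1/27 + 3/8·8/27 + 1/8·1 = 1/4 ✓
b·(c∘Ac): 3/8·2/9 + 1/8·1/3 = 1/8 ✓
b·Ac²: 3/8·1/9 + 1/8·1/3 = 1/12 ✓
b·A²c: 1/8·1/3 = 1/24 ✓; 4 stages ⇒ order 4.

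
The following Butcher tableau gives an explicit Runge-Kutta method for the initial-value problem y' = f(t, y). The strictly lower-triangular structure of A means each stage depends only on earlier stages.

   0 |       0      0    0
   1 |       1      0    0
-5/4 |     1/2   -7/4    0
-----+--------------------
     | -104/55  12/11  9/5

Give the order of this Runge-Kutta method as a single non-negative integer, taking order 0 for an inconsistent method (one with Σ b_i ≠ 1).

1

b = (-104/55, 12/11, 9/5)
c = (0, 1, -5/4)
Ac = (0, 0, -7/4)
Σ b_i: (-104/55)·1 + 12/11·1 + 9/5·1 = 1 ✓
b·c: 12/11·1 + 9/5·(-5/4) = -51/44 ≠ 1/2 ⇒ order 1.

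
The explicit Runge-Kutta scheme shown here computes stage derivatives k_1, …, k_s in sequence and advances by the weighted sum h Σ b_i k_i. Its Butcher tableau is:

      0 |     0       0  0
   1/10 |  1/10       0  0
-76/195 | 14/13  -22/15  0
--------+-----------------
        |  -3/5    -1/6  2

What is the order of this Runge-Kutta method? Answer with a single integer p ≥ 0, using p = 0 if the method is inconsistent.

0

b = (-3/5, -1/6, 2)
c = (0, 1/10, -76/195)
Ac = (0, 0, -11/75)
Σ b_i: (-3/5)·1 + (-1/6)·1 + 2·1 = 37/30 ≠ 1 ⇒ order 0.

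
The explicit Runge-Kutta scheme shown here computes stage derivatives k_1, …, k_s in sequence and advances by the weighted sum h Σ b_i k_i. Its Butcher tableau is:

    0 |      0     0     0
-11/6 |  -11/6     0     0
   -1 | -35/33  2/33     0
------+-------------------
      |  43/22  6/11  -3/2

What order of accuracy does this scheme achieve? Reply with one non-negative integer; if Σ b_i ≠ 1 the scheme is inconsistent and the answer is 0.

3

b = (43/22, 6/11, -3/2)
c = (0, -11/6, -1)
Ac = (0, 0, -1/9)
Σ b_i: 43/22·1 + 6/11·1 + (-3/2)·1 = 1 ✓
b·c: 6/11·(-11/6) + (-3/2)·(-1) = 1/2 ✓
b·c²: 6/11·121/36 + (-3/2)·1 = 1/3 ✓
b·Ac: (-3/2)·(-1/9) = 1/6 ✓; 3 stages ⇒ order 3.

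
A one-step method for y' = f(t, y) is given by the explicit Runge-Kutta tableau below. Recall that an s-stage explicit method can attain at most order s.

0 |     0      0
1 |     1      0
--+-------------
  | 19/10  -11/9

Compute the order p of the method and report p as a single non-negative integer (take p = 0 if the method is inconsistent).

b = (19/10, -11/9)
c = (0, 1)
Σ b_i: 19/10·1 + (-11/9)·1 = 61/90 ≠ 1 ⇒ order 0.

0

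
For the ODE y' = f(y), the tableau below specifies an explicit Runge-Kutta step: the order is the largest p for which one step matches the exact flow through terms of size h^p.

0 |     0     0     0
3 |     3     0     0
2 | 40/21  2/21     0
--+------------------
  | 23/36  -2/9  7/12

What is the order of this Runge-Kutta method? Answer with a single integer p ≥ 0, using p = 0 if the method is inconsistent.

3

b = (23/36, -2/9, 7/12)
c = (0, 3, 2)
Ac = (0, 0, 2/7)
Σ b_i: 23/36·1 + (-2/9)·1 + 7/12·1 = 1 ✓
b·c: (-2/9)·3 + 7/12·2 = 1/2 ✓
b·c²: (-2/9)·9 + 7/12·4 = 1/3 ✓
b·Ac: 7/12·2/7 = 1/6 ✓; 3 stages ⇒ order 3.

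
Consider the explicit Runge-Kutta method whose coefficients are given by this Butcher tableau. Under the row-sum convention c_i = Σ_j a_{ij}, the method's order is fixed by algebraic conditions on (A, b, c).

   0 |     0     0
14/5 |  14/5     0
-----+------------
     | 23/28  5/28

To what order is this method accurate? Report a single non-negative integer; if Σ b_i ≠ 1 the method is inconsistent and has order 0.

2

b = (23/28, 5/28)
c = (0, 14/5)
Σ b_i: 23/28·1 + 5/28·1 = 1 ✓
b·c: 5/28·14/5 = 1/2 ✓; 2 stages ⇒ order 2.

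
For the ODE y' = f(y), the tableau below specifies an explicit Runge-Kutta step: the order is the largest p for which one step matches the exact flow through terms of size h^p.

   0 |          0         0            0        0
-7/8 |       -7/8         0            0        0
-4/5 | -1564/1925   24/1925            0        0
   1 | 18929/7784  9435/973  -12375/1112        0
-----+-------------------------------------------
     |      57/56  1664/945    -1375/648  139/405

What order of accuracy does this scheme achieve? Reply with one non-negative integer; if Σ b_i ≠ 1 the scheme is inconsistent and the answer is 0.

4

b = (57/56, 1664/945, -1375/648, 139/405)
c = (0, -7/8, -4/5, 1)
Ac = (0, 0, -3/275, 465/1112)
Σ b_i: 57/56·1 + 1664/945·1 + (-1375/648)·1 + 139/405·1 = 1 ✓
b·c: 1664/945·(-7/8) + (-1375/648)·(-4/5) + 139/405·1 = 1/2 ✓
b·c²: 1664/945·49/64 + (-1375/648)·16/25 + 139/405·1 = 1/3 ✓
b·Ac: (-1375/648)·(-3/275) + 139/405·465/1112 = 1/6 ✓
b·c³: 1664/945·(-343/512) + (-1375/648)·(-64/125) + 139/405·1 = 1/4 ✓
b·(c∘Ac): (-1375/648)·12/1375 + 139/405·465/1112 = 1/8 ✓
b·Ac²: (-1375/648)·21/2200 + 139/405·2685/8896 = 1/12 ✓
b·A²c: 139/405·135/1112 = 1/24 ✓; 4 stages ⇒ order 4.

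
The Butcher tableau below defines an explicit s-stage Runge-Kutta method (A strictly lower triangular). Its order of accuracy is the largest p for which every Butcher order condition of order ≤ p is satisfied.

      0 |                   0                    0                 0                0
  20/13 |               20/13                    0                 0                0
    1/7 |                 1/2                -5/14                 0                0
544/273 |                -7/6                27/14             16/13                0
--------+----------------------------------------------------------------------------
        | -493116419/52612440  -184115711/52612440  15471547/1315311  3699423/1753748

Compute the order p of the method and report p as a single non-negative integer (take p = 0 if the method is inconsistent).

3

b = (-493116419/52612440, -184115711/52612440, 15471547/1315311, 3699423/1753748)
c = (0, 20/13, 1/7, 544/273)
Ac = (0, 0, -50/91, 22/7)
Σ b_i: (-493116419/52612440)·1 + (-184115711/52612440)·1 + 15471547/1315311·1 + 3699423/1753748·1 = 1 ✓
b·c: (-184115711/52612440)·20/13 + 15471547/1315311·1/7 + 3699423/1753748·544/273 = 1/2 ✓
b·c²: (-184115711/52612440)·400/169 + 15471547/1315311·1/49 + 3699423/1753748·295936/74529 = 1/3 ✓
b·Ac: 15471547/1315311·(-50/91) + 3699423/1753748·22/7 = 1/6 ✓
b·c³: (-184115711/52612440)·8000/2197 + 15471547/1315311·1/343 + 3699423/1753748·160989184/20346417 = 43375642781/10892090391 ≠ 1/4 ⇒ order 3.
b·(c∘Ac): 15471547/1315311·(-50/637) + 3699423/1753748·11968/1911 = 113132926/9207177 ≠ 1/8
b·Ac²: 15471547/1315311·(-1000/1183) + 3699423/1753748·38008/8281 = -31264582/119693301 ≠ 1/12
b·A²c: 3699423/1753748·(-800/1183) = -8130600/5699681 ≠ 1/24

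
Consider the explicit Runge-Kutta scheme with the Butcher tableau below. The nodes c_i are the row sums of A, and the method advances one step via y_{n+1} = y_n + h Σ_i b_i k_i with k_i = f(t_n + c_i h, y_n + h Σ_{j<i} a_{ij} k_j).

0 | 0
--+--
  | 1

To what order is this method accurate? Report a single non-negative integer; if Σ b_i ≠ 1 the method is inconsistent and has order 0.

1

b = (1)
c = (0)
Σ b_i: 1·1 = 1 ✓; 1 stage ⇒ order 1.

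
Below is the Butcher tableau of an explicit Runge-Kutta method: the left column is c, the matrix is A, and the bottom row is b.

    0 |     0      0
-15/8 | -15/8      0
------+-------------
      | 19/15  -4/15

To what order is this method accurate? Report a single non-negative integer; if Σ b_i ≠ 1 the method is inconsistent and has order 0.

b = (19/15, -4/15)
c = (0, -15/8)
Σ b_i: 19/15·1 + (-4/15)·1 = 1 ✓
b·c: (-4/15)·(-15/8) = 1/2 ✓; 2 stages ⇒ order 2.

2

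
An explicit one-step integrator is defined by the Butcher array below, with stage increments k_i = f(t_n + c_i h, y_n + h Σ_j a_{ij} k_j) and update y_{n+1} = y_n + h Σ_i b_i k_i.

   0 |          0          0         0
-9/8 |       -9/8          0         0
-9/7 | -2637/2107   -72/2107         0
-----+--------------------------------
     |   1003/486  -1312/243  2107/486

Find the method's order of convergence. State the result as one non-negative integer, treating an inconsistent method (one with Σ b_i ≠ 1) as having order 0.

b = (1003/486, -1312/243, 2107/486)
c = (0, -9/8, -9/7)
Ac = (0, 0, 81/2107)
Σ b_i: 1003/486·1 + (-1312/243)·1 + 2107/486·1 = 1 ✓
b·c: (-1312/243)·(-9/8) + 2107/486·(-9/7) = 1/2 ✓
b·c²: (-1312/243)·81/64 + 2107/486·81/49 = 1/3 ✓
b·Ac: 2107/486·81/2107 = 1/6 ✓; 3 stages ⇒ order 3.

3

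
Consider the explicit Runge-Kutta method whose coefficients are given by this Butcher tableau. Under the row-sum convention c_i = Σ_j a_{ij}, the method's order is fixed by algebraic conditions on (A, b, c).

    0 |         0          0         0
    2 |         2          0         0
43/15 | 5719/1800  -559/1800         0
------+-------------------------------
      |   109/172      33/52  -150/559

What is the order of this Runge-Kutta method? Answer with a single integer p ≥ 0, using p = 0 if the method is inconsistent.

b = (109/172, 33/52, -150/559)
c = (0, 2, 43/15)
Ac = (0, 0, -559/900)
Σ b_i: 109/172·1 + 33/52·1 + (-150/559)·1 = 1 ✓
b·c: 33/52·2 + (-150/559)·43/15 = 1/2 ✓
b·c²: 33/52·4 + (-150/559)·1849/225 = 1/3 ✓
b·Ac: (-150/559)·(-559/900) = 1/6 ✓; 3 stages ⇒ order 3.

3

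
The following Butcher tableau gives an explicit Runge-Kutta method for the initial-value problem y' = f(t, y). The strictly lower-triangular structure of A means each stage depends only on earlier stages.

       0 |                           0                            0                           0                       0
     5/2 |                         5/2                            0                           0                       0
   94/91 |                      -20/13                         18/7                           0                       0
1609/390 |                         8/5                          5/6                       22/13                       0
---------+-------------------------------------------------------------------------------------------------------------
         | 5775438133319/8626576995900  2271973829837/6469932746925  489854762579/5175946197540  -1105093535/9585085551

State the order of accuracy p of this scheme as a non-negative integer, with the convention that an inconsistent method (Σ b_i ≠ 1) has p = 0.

3

b = (5775438133319/8626576995900, 2271973829837/6469932746925, 489854762579/5175946197540, -1105093535/9585085551)
c = (0, 5/2, 94/91, 1609/390)
Ac = (0, 0, 45/7, 54391/14196)
Σ b_i: 5775438133319/8626576995900·1 + 2271973829837/6469932746925·1 + 489854762579/5175946197540·1 + (-1105093535/9585085551)·1 = 1 ✓
b·c: 2271973829837/6469932746925·5/2 + 489854762579/5175946197540·94/91 + (-1105093535/9585085551)·1609/390 = 1/2 ✓
b·c²: 2271973829837/6469932746925·25/4 + 489854762579/5175946197540·8836/8281 + (-1105093535/9585085551)·2588881/152100 = 1/3 ✓
b·Ac: 489854762579/5175946197540·45/7 + (-1105093535/9585085551)·54391/14196 = 1/6 ✓
b·c³: 2271973829837/6469932746925·125/8 + 489854762579/5175946197540·830584/753571 + (-1105093535/9585085551)·4165509529/59319000 = -5899317273041537/2355055519880700 ≠ 1/4 ⇒ order 3.
b·(c∘Ac): 489854762579/5175946197540·4230/637 + (-1105093535/9585085551)·87515119/5536440 = -10712033880007/8971640075736 ≠ 1/8
b·Ac²: 489854762579/5175946197540·225/14 + (-1105093535/9585085551)·18122033/2583672 = 2485325508475/3488971140564 ≠ 1/12
b·A²c: (-1105093535/9585085551)·990/91 = -4007482050/3195028517 ≠ 1/24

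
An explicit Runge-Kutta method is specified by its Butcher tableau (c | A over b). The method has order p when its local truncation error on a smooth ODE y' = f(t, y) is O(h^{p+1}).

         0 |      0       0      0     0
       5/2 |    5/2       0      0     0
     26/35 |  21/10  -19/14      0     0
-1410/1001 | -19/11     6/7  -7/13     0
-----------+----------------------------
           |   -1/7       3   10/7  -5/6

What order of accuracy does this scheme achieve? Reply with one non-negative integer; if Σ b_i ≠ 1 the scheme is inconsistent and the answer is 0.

0

b = (-1/7, 3, 10/7, -5/6)
c = (0, 5/2, 26/35, -1410/1001)
Ac = (0, 0, -95/28, 61/35)
Σ b_i: (-1/7)·1 + 3·1 + 10/7·1 + (-5/6)·1 = 145/42 ≠ 1 ⇒ order 0.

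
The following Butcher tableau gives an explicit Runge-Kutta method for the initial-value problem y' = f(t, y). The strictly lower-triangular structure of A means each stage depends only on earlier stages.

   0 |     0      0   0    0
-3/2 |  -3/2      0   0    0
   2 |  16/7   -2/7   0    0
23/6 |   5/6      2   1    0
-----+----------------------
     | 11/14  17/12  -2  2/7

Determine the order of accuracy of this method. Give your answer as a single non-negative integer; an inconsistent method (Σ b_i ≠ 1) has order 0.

b = (11/14, 17/12, -2, 2/7)
c = (0, -3/2, 2, 23/6)
Ac = (0, 0, 3/7, -1)
Σ b_i: 11/14·1 + 17/12·1 + (-2)·1 + 2/7·1 = 41/84 ≠ 1 ⇒ order 0.

0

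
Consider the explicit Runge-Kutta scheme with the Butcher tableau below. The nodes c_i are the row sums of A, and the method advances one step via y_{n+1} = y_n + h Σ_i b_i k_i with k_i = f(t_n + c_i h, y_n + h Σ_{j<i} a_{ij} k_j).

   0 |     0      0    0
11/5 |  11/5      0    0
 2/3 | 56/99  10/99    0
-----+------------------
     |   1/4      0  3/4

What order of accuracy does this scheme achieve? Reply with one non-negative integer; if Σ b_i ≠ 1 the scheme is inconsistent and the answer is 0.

3

b = (1/4, 0, 3/4)
c = (0, 11/5, 2/3)
Ac = (0, 0, 2/9)
Σ b_i: 1/4·1 + 3/4·1 = 1 ✓
b·c: 3/4·2/3 = 1/2 ✓
b·c²: 3/4·4/9 = 1/3 ✓
b·Ac: 3/4·2/9 = 1/6 ✓; 3 stages ⇒ order 3.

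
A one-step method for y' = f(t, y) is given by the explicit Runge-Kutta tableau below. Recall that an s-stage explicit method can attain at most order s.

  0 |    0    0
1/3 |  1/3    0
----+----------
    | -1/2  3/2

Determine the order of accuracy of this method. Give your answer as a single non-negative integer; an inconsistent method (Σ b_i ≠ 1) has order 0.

2

b = (-1/2, 3/2)
c = (0, 1/3)
Σ b_i: (-1/2)·1 + 3/2·1 = 1 ✓
b·c: 3/2·1/3 = 1/2 ✓; 2 stages ⇒ order 2.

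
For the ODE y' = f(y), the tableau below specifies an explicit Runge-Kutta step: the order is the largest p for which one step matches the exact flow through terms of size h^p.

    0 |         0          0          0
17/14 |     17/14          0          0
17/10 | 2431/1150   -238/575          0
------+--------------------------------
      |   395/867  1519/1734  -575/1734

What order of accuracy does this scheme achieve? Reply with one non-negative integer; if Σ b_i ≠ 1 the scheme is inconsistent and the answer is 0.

b = (395/867, 1519/1734, -575/1734)
c = (0, 17/14, 17/10)
Ac = (0, 0, -289/575)
Σ b_i: 395/867·1 + 1519/1734·1 + (-575/1734)·1 = 1 ✓
b·c: 1519/1734·17/14 + (-575/1734)·17/10 = 1/2 ✓
b·c²: 1519/1734·289/196 + (-575/1734)·289/100 = 1/3 ✓
b·Ac: (-575/1734)·(-289/575) = 1/6 ✓; 3 stages ⇒ order 3.

3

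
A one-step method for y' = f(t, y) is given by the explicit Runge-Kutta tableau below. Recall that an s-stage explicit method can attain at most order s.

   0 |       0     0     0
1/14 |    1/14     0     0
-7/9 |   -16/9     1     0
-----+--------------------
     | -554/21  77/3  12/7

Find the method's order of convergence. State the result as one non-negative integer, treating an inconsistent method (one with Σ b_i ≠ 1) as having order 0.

b = (-554/21, 77/3, 12/7)
c = (0, 1/14, -7/9)
Ac = (0, 0, 1/14)
Σ b_i: (-554/21)·1 + 77/3·1 + 12/7·1 = 1 ✓
b·c: 77/3·1/14 + 12/7·(-7/9) = 1/2 ✓
b·c²: 77/3·1/196 + 12/7·49/81 = 883/756 ≠ 1/3 ⇒ order 2.
b·Ac: 12/7·1/14 = 6/49 ≠ 1/6

2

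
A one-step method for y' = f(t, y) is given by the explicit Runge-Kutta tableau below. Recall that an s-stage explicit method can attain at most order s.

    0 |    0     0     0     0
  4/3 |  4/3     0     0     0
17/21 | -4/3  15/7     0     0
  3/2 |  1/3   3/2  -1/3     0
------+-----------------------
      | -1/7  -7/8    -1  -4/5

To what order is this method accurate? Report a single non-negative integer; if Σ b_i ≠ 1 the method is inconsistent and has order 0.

b = (-1/7, -7/8, -1, -4/5)
c = (0, 4/3, 17/21, 3/2)
Ac = (0, 0, 20/7, 109/63)
Σ b_i: (-1/7)·1 + (-7/8)·1 + (-1)·1 + (-4/5)·1 = -789/280 ≠ 1 ⇒ order 0.

0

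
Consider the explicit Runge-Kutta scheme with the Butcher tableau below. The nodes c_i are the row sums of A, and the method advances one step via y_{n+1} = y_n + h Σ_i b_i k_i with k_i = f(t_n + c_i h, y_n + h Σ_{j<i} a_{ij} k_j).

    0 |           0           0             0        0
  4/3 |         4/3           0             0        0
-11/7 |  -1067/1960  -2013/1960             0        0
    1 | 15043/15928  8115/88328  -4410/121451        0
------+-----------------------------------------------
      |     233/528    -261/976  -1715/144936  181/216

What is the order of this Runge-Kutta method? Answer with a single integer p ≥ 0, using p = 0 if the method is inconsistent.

4

b = (233/528, -261/976, -1715/144936, 181/216)
c = (0, 4/3, -11/7, 1)
Ac = (0, 0, -671/490, 65/362)
Σ b_i: 233/528·1 + (-261/976)·1 + (-1715/144936)·1 + 181/216·1 = 1 ✓
b·c: (-261/976)·4/3 + (-1715/144936)·(-11/7) + 181/216·1 = 1/2 ✓
b·c²: (-261/976)·16/9 + (-1715/144936)·121/49 + 181/216·1 = 1/3 ✓
b·Ac: (-1715/144936)·(-671/490) + 181/216·65/362 = 1/6 ✓
b·c³: (-261/976)·64/27 + (-1715/144936)·(-1331/343) + 181/216·1 = 1/4 ✓
b·(c∘Ac): (-1715/144936)·7381/3430 + 181/216·65/362 = 1/8 ✓
b·Ac²: (-1715/144936)·(-1342/735) + 181/216·40/543 = 1/12 ✓
b·A²c: 181/216·9/181 = 1/24 ✓; 4 stages ⇒ order 4.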